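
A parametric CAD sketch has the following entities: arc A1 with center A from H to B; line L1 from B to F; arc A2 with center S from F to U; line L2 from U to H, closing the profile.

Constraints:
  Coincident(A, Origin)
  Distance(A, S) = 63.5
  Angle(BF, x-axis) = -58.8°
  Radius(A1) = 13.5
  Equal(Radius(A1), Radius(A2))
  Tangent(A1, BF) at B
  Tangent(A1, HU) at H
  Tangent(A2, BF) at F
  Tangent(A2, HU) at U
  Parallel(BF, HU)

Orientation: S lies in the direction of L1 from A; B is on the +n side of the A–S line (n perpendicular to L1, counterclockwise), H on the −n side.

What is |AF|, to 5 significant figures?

64.919

The slot axis is L1's direction at -58.8°, so u = (cos -58.8°, sin -58.8°) = (0.51803, -0.85536) and n = (−sin -58.8°, cos -58.8°) = (0.85536, 0.51803). A is at the origin and S lies 63.5 along u from A, so S = 63.5·u = (32.895, -54.316). Tangency of A1 to both parallel lines with radius 13.5 puts B and H at A ± 13.5·n: B = (11.547, 6.9934), H = (-11.547, -6.9934). Equal radii place F and U the same way about S: F = S + 13.5·n = (44.442, -47.322), U = S − 13.5·n = (21.347, -61.309). Then |AF| = |F − A| = 64.919.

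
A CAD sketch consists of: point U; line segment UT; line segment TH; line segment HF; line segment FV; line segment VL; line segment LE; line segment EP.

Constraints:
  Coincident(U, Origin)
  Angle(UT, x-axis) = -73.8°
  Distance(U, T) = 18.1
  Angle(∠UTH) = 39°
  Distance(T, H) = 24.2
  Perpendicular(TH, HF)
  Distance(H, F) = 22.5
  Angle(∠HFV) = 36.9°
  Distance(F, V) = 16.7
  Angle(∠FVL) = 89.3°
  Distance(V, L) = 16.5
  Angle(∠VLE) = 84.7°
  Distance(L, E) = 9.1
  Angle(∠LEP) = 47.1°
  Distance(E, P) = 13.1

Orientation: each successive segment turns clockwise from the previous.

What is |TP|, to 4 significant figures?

19.86

∠VLE = 84.7° gives LE at 86.10° from the x-axis; with |LE| = 9.1, E = (-17.25, 6.893). ∠LEP = 47.1° gives EP at -46.80° from the x-axis; with |EP| = 13.1, P = (-8.278, -2.657). Then |TP| = |P − T| = 19.86.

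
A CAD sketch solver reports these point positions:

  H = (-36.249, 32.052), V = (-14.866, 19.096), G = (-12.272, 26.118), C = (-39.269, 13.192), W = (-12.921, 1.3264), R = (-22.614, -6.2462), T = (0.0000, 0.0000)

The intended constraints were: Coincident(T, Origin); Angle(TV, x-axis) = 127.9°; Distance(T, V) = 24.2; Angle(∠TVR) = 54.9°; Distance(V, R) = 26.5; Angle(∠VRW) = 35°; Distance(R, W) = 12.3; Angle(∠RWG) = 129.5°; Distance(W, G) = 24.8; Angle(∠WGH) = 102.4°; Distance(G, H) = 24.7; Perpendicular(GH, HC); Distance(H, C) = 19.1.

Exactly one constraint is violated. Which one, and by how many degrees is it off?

Perpendicular(GH, HC) — off by 4.80°.

T = (0.00, 0.00) ✓; TV at 127.9° ✓; |TV| = 24.20 ✓; ∠TVR = 54.90° ✓; |VR| = 26.50 ✓; ∠VRW = 35.00° ✓; |RW| = 12.30 ✓; ∠RWG = 129.5° ✓; |WG| = 24.80 ✓; ∠WGH = 102.4° ✓; |GH| = 24.70 ✓; ∠(GH, HC) = 94.80° ✗; |HC| = 19.10 ✓.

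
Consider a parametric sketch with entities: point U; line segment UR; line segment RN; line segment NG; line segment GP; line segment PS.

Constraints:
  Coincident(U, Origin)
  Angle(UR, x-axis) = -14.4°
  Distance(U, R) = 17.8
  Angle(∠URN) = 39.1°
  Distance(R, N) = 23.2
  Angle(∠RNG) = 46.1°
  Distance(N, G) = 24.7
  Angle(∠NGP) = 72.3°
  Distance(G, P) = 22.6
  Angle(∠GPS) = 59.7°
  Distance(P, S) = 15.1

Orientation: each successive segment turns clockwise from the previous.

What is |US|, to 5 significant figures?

13.251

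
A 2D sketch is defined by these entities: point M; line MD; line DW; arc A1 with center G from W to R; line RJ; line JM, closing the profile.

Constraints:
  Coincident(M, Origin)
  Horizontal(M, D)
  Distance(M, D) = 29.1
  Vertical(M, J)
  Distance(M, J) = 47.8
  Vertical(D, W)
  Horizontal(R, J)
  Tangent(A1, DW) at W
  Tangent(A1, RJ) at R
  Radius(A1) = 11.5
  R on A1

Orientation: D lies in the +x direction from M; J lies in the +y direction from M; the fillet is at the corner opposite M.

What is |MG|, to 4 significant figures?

40.34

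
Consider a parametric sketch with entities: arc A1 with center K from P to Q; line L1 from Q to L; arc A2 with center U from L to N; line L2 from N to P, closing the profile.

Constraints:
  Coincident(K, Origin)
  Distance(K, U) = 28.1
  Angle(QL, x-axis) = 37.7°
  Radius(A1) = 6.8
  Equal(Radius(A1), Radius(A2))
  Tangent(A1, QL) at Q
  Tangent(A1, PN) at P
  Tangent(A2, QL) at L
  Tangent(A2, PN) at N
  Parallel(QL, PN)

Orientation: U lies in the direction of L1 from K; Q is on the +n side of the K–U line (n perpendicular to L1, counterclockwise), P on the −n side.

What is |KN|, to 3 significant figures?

28.9

The slot axis is L1's direction at 37.7°, so u = (cos 37.7°, sin 37.7°) = (0.791, 0.612) and n = (−sin 37.7°, cos 37.7°) = (-0.612, 0.791). K is at the origin and U lies 28.1 along u from K, so U = 28.1·u = (22.2, 17.2). Tangency of A1 to both parallel lines with radius 6.8 puts Q and P at K ± 6.8·n: Q = (-4.16, 5.38), P = (4.16, -5.38). Equal radii place L and N the same way about U: L = U + 6.8·n = (18.1, 22.6), N = U − 6.8·n = (26.4, 11.8). Then |KN| = |N − K| = 28.9.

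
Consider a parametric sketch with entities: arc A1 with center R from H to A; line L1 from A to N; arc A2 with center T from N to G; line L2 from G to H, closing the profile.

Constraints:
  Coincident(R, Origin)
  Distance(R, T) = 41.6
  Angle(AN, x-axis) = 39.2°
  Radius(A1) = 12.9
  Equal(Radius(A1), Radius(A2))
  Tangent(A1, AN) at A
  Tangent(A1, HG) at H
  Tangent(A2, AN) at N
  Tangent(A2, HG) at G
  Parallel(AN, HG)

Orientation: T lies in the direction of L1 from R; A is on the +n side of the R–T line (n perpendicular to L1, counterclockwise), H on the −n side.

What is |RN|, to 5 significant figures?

43.554

The slot axis is L1's direction at 39.2°, so u = (cos 39.2°, sin 39.2°) = (0.77494, 0.63203) and n = (−sin 39.2°, cos 39.2°) = (-0.63203, 0.77494). R is at the origin and T lies 41.6 along u from R, so T = 41.6·u = (32.238, 26.292). Tangency of A1 to both parallel lines with radius 12.9 puts A and H at R ± 12.9·n: A = (-8.1532, 9.9968), H = (8.1532, -9.9968). Equal radii place N and G the same way about T: N = T + 12.9·n = (24.085, 36.289), G = T − 12.9·n = (40.391, 16.296). Then |RN| = |N − R| = 43.554.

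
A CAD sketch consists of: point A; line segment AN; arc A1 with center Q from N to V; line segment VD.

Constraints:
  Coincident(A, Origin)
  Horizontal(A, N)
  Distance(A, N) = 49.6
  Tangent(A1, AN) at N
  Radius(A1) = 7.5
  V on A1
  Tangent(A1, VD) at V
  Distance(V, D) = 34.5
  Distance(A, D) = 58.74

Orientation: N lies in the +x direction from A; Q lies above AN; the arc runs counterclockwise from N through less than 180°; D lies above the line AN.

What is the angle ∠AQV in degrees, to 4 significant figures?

162.7°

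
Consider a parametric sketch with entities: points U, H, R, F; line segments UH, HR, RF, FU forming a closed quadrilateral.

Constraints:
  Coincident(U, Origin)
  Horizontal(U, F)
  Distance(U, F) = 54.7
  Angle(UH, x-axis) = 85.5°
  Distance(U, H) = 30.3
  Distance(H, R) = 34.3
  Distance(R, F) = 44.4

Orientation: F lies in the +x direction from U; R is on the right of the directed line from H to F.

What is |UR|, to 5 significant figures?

10.874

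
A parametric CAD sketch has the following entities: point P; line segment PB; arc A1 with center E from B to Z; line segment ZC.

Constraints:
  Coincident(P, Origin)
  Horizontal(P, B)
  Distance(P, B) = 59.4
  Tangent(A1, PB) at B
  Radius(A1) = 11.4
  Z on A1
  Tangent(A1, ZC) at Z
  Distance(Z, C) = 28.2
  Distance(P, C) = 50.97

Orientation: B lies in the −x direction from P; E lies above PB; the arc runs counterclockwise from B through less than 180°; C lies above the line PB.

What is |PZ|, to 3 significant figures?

49.3

P is at the origin; PB is horizontal with |PB| = 59.4 and B on the −x side, so B = (-59.4, 0.00). A1 meets PB tangentially, so EB is at right angles to PB, so E = B + (0, 11.4) = (-59.4, 11.4). Since EZ ⟂ ZC (tangency), |EC| = √(11.4² + 28.2²) = 30.4 regardless of where Z sits on A1. So C lies on both circle(P, 50.97) and circle(E, 30.4); the above-PB intersection is C = (-38.5, 33.5). Z is the foot of the tangent from C: Z = (-48.8, 7.22).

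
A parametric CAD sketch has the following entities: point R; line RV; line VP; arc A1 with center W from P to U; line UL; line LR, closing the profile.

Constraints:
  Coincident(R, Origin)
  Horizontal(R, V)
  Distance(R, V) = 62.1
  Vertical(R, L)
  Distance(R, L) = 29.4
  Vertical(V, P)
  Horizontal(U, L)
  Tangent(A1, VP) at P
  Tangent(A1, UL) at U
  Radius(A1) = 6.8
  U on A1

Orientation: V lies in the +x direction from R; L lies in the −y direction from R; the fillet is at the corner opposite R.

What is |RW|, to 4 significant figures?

59.74

R is at the origin; R and V share the same y with |RV| = 62.1 and V on the +x side, so V = (62.10, 0.000). RL is vertical with |RL| = 29.4 and L on the −y side, so L = (0.000, -29.40). The virtual corner opposite R is at (62.10, -29.40). Tangency of A1 to VP means the radius WP is perpendicular to VP and tangency of A1 to UL means the radius WU is perpendicular to UL, with radius 6.8, so the center W sits 6.8 in from both sides at W = (55.30, -22.60). Then |RW| = |W − R| = 59.74.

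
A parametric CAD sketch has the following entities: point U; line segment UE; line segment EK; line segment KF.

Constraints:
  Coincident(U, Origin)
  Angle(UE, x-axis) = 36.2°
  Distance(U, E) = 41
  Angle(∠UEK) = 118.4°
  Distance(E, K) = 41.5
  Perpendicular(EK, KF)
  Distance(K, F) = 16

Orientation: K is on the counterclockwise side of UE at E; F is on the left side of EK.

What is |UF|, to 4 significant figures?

64.22

U is at the origin; UE runs at 36.2° with length 41.0, so E = 41.0·(cos 36.2°, sin 36.2°) = (33.09, 24.21). ∠UEK = 118.4°, so EK runs at 36.2° + (180° − 118.4°) = 97.80° from the x-axis; with |EK| = 41.5, K = E + 41.5·(cos 97.80°, sin 97.80°) = (27.45, 65.33). EK is perpendicular to KF; with |KF| = 16.0 on the left of EK, F = K + 16.0·(-0.9907, -0.1357) = (11.60, 63.16). Then |UF| = |F − U| = 64.22.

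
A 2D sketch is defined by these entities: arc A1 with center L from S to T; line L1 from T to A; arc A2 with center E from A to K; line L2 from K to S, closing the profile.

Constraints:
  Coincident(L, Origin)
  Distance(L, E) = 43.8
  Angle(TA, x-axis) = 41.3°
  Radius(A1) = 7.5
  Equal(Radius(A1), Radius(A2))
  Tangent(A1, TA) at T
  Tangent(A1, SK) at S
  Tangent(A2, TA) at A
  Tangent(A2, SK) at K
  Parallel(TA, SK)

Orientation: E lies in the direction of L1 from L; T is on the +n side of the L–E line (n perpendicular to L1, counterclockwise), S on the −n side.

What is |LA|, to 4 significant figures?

44.44

The slot axis is L1's direction at 41.3°, so u = (cos 41.3°, sin 41.3°) = (0.7513, 0.6600) and n = (−sin 41.3°, cos 41.3°) = (-0.6600, 0.7513). L is at the origin and E lies 43.8 along u from L, so E = 43.8·u = (32.91, 28.91). Tangency of A1 to both parallel lines with radius 7.5 puts T and S at L ± 7.5·n: T = (-4.950, 5.634), S = (4.950, -5.634). Equal radii place A and K the same way about E: A = E + 7.5·n = (27.96, 34.54), K = E − 7.5·n = (37.86, 23.27). Then |LA| = |A − L| = 44.44.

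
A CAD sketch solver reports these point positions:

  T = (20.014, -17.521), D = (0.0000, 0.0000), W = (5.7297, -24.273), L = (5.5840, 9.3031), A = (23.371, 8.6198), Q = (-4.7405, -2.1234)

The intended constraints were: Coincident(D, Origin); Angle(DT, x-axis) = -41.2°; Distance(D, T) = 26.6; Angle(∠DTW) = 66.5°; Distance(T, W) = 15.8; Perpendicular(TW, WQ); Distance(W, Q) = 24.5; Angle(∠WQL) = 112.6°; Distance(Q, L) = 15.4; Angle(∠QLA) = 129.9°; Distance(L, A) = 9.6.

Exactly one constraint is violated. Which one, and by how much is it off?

Distance(L, A) = 9.6 — off by 8.20.

D = (0.00, 0.00) ✓; DT at -41.20° ✓; |DT| = 26.60 ✓; ∠DTW = 66.50° ✓; |TW| = 15.80 ✓; ∠(TW, WQ) = 90.00° ✓; |WQ| = 24.50 ✓; ∠WQL = 112.6° ✓; |QL| = 15.40 ✓; ∠QLA = 129.9° ✓; |LA| = 17.80 ✗.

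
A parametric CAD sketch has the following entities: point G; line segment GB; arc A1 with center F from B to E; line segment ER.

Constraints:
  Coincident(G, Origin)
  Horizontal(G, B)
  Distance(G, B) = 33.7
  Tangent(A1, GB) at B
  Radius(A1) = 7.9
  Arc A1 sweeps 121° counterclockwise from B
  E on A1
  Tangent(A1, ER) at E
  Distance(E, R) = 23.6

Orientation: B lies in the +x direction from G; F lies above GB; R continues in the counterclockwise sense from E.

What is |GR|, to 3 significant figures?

42.9

On A1, B sits at bearing -90° from F; a 121° counterclockwise sweep puts E at bearing 31°, so E = F + 7.9·(cos 31°, sin 31°) = (40.5, 12.0). A1 meets ER tangentially, so FE is at right angles to ER, so ER runs along (−sin 31°, cos 31°); with |ER| = 23.6, R = (28.3, 32.2). Then |GR| = |R − G| = 42.9.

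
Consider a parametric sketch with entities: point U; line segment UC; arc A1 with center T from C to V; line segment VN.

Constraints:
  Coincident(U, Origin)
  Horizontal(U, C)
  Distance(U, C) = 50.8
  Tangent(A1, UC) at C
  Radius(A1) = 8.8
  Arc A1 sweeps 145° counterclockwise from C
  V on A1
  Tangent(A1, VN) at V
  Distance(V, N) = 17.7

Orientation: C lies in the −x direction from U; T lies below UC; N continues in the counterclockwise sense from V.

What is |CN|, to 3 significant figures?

27.8

U is at the origin; U and C share the same y with |UC| = 50.8 and C on the −x side, so C = (-50.8, 0.00). The tangent condition forces TC to be normal to UC, so T = C + (0, -8.8) = (-50.8, -8.80). On A1, C sits at bearing 90° from T; a 145° counterclockwise sweep puts V at bearing 235°, so V = T + 8.8·(cos 235°, sin 235°) = (-55.8, -16.0). The tangent condition forces TV to be normal to VN, so VN runs along (−sin 235°, cos 235°); with |VN| = 17.7, N = (-41.3, -26.2). Then |CN| = |N − C| = 27.8.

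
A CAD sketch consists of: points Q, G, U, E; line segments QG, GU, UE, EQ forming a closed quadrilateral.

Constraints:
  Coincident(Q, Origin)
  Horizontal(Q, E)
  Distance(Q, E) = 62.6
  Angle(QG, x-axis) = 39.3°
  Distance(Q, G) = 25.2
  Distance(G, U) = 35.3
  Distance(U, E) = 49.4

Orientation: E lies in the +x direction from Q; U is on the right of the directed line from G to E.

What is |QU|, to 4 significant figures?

25.76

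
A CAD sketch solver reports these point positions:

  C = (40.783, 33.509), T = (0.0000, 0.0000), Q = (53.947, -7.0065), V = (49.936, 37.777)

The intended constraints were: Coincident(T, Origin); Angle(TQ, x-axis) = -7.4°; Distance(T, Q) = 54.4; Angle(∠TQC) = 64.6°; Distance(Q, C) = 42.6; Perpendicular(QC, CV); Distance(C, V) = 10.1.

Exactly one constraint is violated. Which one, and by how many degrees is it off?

Perpendicular(QC, CV) — off by 7.00°.

T = (0.00, 0.00) ✓; TQ at -7.400° ✓; |TQ| = 54.40 ✓; ∠TQC = 64.60° ✓; |QC| = 42.60 ✓; ∠(QC, CV) = 83.00° ✗; |CV| = 10.10 ✓.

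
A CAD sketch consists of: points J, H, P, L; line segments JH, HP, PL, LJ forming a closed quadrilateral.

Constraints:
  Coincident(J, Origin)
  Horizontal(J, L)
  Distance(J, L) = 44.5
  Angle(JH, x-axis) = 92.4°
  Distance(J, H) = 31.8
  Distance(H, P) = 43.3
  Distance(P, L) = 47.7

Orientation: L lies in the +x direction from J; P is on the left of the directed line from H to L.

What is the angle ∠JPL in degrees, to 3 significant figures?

46.0°

Checks: |HP| = 43.30 ✓; |PL| = 47.70 ✓.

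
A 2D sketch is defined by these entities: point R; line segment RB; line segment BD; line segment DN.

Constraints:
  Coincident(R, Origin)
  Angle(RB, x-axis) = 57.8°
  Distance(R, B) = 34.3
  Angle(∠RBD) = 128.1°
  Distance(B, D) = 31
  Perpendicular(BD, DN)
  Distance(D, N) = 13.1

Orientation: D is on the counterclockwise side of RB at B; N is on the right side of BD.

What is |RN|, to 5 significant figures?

65.791

∠RBD = 128.1°, so BD runs at 57.8° + (180° − 128.1°) = 109.70° from the x-axis; with |BD| = 31.0, D = B + 31.0·(cos 109.70°, sin 109.70°) = (7.8277, 58.210). BD is perpendicular to DN; with |DN| = 13.1 on the right of BD, N = D + 13.1·(0.94147, 0.33710) = (20.161, 62.626). Then |RN| = |N − R| = 65.791.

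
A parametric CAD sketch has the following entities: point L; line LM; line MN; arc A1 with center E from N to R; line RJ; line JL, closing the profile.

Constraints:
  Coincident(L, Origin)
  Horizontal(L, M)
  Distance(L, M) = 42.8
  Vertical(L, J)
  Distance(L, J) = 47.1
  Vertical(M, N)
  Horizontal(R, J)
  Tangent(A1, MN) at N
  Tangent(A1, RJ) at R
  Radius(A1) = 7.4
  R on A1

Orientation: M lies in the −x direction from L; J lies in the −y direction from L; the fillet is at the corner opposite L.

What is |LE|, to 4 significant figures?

53.19

L is at the origin; L and M share the same y with |LM| = 42.8 and M on the −x side, so M = (-42.80, 0.000). L and J share the same x with |LJ| = 47.1 and J on the −y side, so J = (0.000, -47.10). The virtual corner opposite L is at (-42.80, -47.10). Since A1 is tangent to MN there, EN ⟂ MN and since A1 is tangent to RJ there, ER ⟂ RJ, with radius 7.4, so the center E sits 7.4 in from both sides at E = (-35.40, -39.70). Then |LE| = |E − L| = 53.19.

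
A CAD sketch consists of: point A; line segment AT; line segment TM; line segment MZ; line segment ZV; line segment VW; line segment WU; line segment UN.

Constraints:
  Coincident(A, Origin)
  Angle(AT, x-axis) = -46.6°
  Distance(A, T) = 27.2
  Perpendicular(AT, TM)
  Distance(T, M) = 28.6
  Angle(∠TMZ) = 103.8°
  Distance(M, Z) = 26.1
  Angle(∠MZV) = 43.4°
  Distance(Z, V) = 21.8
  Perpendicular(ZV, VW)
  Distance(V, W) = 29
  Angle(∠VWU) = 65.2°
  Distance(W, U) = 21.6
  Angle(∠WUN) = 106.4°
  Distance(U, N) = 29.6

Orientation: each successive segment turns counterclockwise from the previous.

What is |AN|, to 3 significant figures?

24.4

∠VWU = 65.2° gives WU at 101° from the x-axis; with |WU| = 21.6, U = (45.4, 15.7). ∠WUN = 106.4° gives UN at 175° from the x-axis; with |UN| = 29.6, N = (15.9, 18.5). Then |AN| = |N − A| = 24.4.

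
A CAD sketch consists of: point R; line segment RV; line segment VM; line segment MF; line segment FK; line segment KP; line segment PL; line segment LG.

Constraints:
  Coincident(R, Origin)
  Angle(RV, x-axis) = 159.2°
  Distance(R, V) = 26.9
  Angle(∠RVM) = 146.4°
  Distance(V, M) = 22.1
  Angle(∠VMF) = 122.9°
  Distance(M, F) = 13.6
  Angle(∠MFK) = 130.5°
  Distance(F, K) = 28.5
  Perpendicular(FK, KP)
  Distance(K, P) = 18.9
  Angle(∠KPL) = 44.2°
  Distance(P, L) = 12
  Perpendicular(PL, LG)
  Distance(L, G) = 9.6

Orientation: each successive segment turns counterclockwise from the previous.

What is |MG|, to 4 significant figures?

36.48

R is at the origin; RV runs at 159.2° with length 26.9, so V = (-25.15, 9.552). ∠RVM = 146.4° gives VM at -167.2° from the x-axis; with |VM| = 22.1, M = (-46.70, 4.656). ∠VMF = 122.9° gives MF at -110.1° from the x-axis; with |MF| = 13.6, F = (-51.37, -8.116). ∠MFK = 130.5° gives FK at -60.60° from the x-axis; with |FK| = 28.5, K = (-37.38, -32.95). The perpendicularity gives KP at right angles to FK, so KP runs at 29.40°; with |KP| = 18.9, P = (-20.91, -23.67). ∠KPL = 44.2° gives PL at 165.2° from the x-axis; with |PL| = 12.0, L = (-32.52, -20.60). PL is perpendicular to LG, so LG runs at -104.8°; with |LG| = 9.6, G = (-34.97, -29.88). Then |MG| = |G − M| = 36.48.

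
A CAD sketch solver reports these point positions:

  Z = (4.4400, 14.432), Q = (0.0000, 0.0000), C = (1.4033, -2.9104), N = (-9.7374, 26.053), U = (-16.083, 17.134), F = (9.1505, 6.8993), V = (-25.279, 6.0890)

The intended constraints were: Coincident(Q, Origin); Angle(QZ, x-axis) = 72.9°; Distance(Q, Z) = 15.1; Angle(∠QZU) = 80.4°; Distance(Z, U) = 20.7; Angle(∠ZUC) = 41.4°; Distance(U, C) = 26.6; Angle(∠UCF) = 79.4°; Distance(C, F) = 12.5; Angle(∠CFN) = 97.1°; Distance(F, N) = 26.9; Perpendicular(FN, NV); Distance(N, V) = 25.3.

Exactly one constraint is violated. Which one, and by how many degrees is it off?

Perpendicular(FN, NV) — off by 7.50°.

Q = (0.00, 0.00) ✓; QZ at 72.90° ✓; |QZ| = 15.10 ✓; ∠QZU = 80.40° ✓; |ZU| = 20.70 ✓; ∠ZUC = 41.40° ✓; |UC| = 26.60 ✓; ∠UCF = 79.40° ✓; |CF| = 12.50 ✓; ∠CFN = 97.10° ✓; |FN| = 26.90 ✓; ∠(FN, NV) = 97.50° ✗; |NV| = 25.30 ✓.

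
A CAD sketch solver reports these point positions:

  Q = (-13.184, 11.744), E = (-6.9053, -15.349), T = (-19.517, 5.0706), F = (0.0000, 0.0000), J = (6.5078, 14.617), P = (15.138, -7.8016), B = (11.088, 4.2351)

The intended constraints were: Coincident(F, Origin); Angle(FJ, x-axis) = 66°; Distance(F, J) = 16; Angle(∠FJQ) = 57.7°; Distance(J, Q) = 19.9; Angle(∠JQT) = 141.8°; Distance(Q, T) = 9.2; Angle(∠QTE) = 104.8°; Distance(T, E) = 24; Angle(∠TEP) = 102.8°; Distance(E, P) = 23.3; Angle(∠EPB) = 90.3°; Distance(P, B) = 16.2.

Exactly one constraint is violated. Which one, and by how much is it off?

Distance(P, B) = 16.2 — off by 3.50.

F = (0.00, 0.00) ✓; FJ at 66.00° ✓; |FJ| = 16.00 ✓; ∠FJQ = 57.70° ✓; |JQ| = 19.90 ✓; ∠JQT = 141.8° ✓; |QT| = 9.200 ✓; ∠QTE = 104.8° ✓; |TE| = 24.00 ✓; ∠TEP = 102.8° ✓; |EP| = 23.30 ✓; ∠EPB = 90.30° ✓; |PB| = 12.70 ✗.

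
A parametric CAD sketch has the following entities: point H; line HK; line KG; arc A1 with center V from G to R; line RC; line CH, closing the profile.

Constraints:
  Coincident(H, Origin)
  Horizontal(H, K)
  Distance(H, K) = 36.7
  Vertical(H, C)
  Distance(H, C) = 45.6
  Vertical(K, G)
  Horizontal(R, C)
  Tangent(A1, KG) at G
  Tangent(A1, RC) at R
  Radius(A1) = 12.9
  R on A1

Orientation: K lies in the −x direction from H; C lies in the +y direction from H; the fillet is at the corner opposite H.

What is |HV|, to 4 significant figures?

40.44

H is at the origin; H and K share the same y with |HK| = 36.7 and K on the −x side, so K = (-36.70, 0.000). HC is vertical with |HC| = 45.6 and C on the +y side, so C = (0.000, 45.60). The virtual corner opposite H is at (-36.70, 45.60). Tangency of A1 to KG means the radius VG is perpendicular to KG and the tangent condition forces VR to be normal to RC, with radius 12.9, so the center V sits 12.9 in from both sides at V = (-23.80, 32.70). Then |HV| = |V − H| = 40.44.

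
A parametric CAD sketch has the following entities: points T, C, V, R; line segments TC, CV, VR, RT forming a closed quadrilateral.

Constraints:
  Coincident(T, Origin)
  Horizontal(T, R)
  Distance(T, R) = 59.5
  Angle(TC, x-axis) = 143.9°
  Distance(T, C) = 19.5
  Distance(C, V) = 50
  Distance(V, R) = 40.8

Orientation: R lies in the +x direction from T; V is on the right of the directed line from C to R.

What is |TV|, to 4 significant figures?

30.52

Checks: |CV| = 50.00 ✓; |VR| = 40.80 ✓.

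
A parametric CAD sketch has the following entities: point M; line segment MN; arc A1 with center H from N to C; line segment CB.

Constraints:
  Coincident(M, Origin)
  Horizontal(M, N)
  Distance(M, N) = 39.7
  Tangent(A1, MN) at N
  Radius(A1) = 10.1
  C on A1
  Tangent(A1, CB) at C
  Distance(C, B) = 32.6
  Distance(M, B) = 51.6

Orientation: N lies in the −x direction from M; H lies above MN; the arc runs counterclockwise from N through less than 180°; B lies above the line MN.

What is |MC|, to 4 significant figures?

31.23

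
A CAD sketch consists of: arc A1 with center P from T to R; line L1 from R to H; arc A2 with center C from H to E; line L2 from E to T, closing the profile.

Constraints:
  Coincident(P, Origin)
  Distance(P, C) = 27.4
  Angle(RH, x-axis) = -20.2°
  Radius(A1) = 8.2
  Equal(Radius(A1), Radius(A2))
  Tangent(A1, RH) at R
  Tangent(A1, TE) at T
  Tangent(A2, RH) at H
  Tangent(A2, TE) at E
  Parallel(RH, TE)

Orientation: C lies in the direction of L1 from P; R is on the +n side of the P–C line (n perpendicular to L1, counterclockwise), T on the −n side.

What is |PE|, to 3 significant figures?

28.6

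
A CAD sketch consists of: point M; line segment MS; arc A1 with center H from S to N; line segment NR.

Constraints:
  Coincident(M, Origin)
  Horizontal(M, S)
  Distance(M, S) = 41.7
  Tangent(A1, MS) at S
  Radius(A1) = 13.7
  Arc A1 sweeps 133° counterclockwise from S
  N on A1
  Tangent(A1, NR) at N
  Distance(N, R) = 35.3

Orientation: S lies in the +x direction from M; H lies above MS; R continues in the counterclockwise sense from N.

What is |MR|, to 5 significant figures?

56.139

M is at the origin; MS is horizontal with |MS| = 41.7 and S on the +x side, so S = (41.700, 0.0000). A1 meets MS tangentially, so HS is at right angles to MS, so H = S + (0, 13.7) = (41.700, 13.700). On A1, S sits at bearing -90° from H; a 133° counterclockwise sweep puts N at bearing 43°, so N = H + 13.7·(cos 43°, sin 43°) = (51.720, 23.043). Tangency of A1 to NR means the radius HN is perpendicular to NR, so NR runs along (−sin 43°, cos 43°); with |NR| = 35.3, R = (27.645, 48.860). Then |MR| = |R − M| = 56.139.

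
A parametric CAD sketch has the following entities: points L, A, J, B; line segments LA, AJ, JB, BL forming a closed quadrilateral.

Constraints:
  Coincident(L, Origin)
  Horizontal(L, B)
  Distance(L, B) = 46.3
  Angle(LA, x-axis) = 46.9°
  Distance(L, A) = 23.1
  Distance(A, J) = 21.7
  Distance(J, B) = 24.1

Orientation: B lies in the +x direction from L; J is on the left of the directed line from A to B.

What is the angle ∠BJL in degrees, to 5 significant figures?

82.106°

L is at the origin; L and B share the same y with |LB| = 46.3 and B in +x, so B = (46.3, 0). LA runs at 46.9° with |LA| = 23.1, so A = (15.784, 16.867). J is determined by |AJ| = 21.7 and |JB| = 24.1 together: it lies at the intersection of circle(A, 21.7) and circle(B, 24.1). With |AB| = 34.867, the foot of the radical line on AB is 15.857 from A and the perpendicular offset is √(21.7² − 15.857²) = 14.813. Taking the left-of-AB solution: J = (36.828, 22.161).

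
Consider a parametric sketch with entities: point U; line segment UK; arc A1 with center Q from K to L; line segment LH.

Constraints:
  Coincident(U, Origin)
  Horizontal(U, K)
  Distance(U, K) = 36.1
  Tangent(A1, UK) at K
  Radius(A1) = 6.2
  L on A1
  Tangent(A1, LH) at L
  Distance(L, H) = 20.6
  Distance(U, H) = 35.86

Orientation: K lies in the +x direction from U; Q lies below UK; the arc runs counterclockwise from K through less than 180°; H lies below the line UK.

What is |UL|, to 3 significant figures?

30.4

U is at the origin; UK is horizontal with |UK| = 36.1 and K on the +x side, so K = (36.1, 0.00). Tangency of A1 to UK means the radius QK is perpendicular to UK, so Q = K + (0, -6.2) = (36.1, -6.20). Since QL ⟂ LH (tangency), |QH| = √(6.2² + 20.6²) = 21.5 regardless of where L sits on A1. So H lies on both circle(U, 35.86) and circle(Q, 21.5); the below-UK intersection is H = (25.7, -25.0). L is the foot of the tangent from H: L = (30.0, -4.89).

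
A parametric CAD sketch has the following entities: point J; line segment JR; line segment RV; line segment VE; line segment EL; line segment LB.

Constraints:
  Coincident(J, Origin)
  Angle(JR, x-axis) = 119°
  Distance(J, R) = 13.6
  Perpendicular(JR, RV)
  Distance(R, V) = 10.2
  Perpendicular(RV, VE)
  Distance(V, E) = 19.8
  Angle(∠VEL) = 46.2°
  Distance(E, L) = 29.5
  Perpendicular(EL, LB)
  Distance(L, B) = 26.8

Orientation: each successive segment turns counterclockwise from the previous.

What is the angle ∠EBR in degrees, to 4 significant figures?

24.43°

∠VEL = 46.2° gives EL at 72.80° from the x-axis; with |EL| = 29.5, L = (2.808, 17.81). The perpendicularity gives LB at right angles to EL, so LB runs at 162.8°; with |LB| = 26.8, B = (-22.79, 25.74). Then cos ∠EBR = BE·BR / (|BE||BR|), giving 24.43°.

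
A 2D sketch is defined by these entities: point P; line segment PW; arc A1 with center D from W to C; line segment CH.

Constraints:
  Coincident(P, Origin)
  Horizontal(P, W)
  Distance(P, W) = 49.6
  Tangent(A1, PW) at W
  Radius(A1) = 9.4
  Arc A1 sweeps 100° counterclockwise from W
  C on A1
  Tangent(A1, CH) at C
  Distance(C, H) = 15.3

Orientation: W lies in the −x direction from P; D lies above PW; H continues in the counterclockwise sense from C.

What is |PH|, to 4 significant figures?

50.30

On A1, W sits at bearing -90° from D; a 100° counterclockwise sweep puts C at bearing 10°, so C = D + 9.4·(cos 10°, sin 10°) = (-40.34, 11.03). The tangent condition forces DC to be normal to CH, so CH runs along (−sin 10°, cos 10°); with |CH| = 15.3, H = (-43.00, 26.10). Then |PH| = |H − P| = 50.30.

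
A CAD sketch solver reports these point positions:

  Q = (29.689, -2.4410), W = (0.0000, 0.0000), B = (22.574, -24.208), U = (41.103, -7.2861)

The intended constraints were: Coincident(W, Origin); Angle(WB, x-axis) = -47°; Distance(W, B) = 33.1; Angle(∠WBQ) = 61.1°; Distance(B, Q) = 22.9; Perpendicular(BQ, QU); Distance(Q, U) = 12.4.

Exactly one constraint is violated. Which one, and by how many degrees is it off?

Perpendicular(BQ, QU) — off by 4.90°.

W = (0.00, 0.00) ✓; WB at -47.00° ✓; |WB| = 33.10 ✓; ∠WBQ = 61.10° ✓; |BQ| = 22.90 ✓; ∠(BQ, QU) = 94.90° ✗; |QU| = 12.40 ✓.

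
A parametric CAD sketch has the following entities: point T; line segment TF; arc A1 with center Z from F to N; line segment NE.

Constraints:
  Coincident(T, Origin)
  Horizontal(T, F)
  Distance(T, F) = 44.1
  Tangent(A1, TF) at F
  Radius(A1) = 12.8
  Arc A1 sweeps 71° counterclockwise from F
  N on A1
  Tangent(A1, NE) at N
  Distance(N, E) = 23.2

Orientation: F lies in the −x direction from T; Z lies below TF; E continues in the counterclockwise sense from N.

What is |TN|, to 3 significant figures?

56.9

T is at the origin; T and F share the same y with |TF| = 44.1 and F on the −x side, so F = (-44.1, 0.00). The tangent condition forces ZF to be normal to TF, so Z = F + (0, -12.8) = (-44.1, -12.8). On A1, F sits at bearing 90° from Z; a 71° counterclockwise sweep puts N at bearing 161°, so N = Z + 12.8·(cos 161°, sin 161°) = (-56.2, -8.63). Then |TN| = |N − T| = 56.9.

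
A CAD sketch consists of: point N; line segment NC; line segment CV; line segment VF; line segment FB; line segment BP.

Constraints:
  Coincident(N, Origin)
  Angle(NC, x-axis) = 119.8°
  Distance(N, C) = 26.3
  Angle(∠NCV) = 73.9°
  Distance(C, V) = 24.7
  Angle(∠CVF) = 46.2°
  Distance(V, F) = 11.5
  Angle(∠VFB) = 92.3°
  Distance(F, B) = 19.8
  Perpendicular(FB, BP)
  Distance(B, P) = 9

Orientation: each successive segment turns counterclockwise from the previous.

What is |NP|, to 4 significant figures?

36.83

∠VFB = 92.3° gives FB at 87.40° from the x-axis; with |FB| = 19.8, B = (-17.86, 24.80). The perpendicularity gives BP at right angles to FB, so BP runs at 177.4°; with |BP| = 9.0, P = (-26.85, 25.21). Then |NP| = |P − N| = 36.83.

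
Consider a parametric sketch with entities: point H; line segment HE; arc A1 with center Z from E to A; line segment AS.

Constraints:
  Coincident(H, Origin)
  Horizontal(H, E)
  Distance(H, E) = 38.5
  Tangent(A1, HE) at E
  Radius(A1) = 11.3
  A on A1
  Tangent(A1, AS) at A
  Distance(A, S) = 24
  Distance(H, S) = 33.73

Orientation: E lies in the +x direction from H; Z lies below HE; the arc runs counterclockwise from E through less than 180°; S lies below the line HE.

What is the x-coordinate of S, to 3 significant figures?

18.2

Checks: ∠(ZE, EH) = 90.00° ✓; |ZE| = 11.30 ✓; |ZA| = 11.30 ✓; ∠(ZA, AS) = 90.00° ✓; |AS| = 24.00 ✓; |HS| = 33.73 ✓.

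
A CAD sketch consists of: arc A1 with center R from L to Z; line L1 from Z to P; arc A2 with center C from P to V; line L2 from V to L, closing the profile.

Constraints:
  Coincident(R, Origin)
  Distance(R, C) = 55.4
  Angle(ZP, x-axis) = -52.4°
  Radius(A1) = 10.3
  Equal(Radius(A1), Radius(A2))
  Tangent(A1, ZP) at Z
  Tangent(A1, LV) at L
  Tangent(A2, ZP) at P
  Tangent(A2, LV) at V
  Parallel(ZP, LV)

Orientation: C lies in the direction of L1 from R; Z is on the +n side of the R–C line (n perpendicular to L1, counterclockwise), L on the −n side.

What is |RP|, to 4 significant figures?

56.35

Tangency of A1 to both parallel lines with radius 10.3 puts Z and L at R ± 10.3·n: Z = (8.161, 6.284), L = (-8.161, -6.284). Equal radii place P and V the same way about C: P = C + 10.3·n = (41.96, -37.61), V = C − 10.3·n = (25.64, -50.18). Then |RP| = |P − R| = 56.35.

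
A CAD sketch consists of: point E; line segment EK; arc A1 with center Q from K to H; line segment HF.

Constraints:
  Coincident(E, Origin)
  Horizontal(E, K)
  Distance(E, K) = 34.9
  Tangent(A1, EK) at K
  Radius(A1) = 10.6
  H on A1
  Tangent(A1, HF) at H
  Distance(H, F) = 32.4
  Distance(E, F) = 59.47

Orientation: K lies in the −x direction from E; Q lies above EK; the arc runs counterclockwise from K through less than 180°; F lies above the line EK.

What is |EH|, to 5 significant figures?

29.609

E is at the origin; E and K share the same y with |EK| = 34.9 and K on the −x side, so K = (-34.900, 0.0000). Tangency of A1 to EK means the radius QK is perpendicular to EK, so Q = K + (0, 10.6) = (-34.900, 10.600). Since QH ⟂ HF (tangency), |QF| = √(10.6² + 32.4²) = 34.090 regardless of where H sits on A1. So F lies on both circle(E, 59.47) and circle(Q, 34.090); the above-EK intersection is F = (-39.605, 44.364). H is the foot of the tangent from F: H = (-25.377, 15.255).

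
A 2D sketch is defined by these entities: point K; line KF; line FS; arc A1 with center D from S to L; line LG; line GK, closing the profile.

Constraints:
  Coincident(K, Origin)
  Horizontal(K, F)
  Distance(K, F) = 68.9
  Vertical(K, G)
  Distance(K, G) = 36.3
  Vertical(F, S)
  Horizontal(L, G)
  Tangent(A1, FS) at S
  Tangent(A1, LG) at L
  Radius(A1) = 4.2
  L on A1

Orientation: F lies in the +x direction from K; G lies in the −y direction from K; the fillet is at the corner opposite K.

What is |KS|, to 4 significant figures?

76.01

K is at the origin; KF is horizontal with |KF| = 68.9 and F on the +x side, so F = (68.90, 0.000). K and G share the same x with |KG| = 36.3 and G on the −y side, so G = (0.000, -36.30). The virtual corner opposite K is at (68.90, -36.30). The tangent condition forces DS to be normal to FS and A1 meets LG tangentially, so DL is at right angles to LG, with radius 4.2, so the center D sits 4.2 in from both sides at D = (64.70, -32.10). That places the tangent points at S = (68.90, -32.10) on FS and L = (64.70, -36.30) on LG. Then |KS| = |S − K| = 76.01.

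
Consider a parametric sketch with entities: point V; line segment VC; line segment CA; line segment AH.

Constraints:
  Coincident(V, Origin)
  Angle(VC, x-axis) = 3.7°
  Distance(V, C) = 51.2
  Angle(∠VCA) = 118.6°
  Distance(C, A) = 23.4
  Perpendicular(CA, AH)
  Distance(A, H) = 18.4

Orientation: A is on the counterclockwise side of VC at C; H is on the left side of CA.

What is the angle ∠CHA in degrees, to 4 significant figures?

51.82°

∠VCA = 118.6°, so CA runs at 3.7° + (180° − 118.6°) = 65.10° from the x-axis; with |CA| = 23.4, A = C + 23.4·(cos 65.10°, sin 65.10°) = (60.95, 24.53). CA is perpendicular to AH; with |AH| = 18.4 on the left of CA, H = A + 18.4·(-0.9070, 0.4210) = (44.26, 32.28). Then cos ∠CHA = HC·HA / (|HC||HA|), giving 51.82°.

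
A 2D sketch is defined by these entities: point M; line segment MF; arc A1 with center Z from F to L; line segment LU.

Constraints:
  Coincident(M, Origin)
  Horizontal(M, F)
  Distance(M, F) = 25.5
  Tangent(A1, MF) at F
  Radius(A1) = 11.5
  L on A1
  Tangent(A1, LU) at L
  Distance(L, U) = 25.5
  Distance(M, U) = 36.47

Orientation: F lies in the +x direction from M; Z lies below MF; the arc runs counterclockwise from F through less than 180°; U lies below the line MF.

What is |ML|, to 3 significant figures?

17.2

Checks: |ZL| = 11.50 ✓; ∠(ZL, LU) = 90.00° ✓; |LU| = 25.50 ✓; |MU| = 36.47 ✓.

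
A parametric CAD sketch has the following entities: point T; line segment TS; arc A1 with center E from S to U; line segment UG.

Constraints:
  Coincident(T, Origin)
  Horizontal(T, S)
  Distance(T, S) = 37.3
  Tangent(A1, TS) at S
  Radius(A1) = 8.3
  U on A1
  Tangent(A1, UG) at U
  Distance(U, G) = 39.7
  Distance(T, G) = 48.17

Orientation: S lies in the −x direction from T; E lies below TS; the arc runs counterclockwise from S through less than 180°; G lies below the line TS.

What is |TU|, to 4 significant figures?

45.79

T is at the origin; TS is horizontal with |TS| = 37.3 and S on the −x side, so S = (-37.30, 0.000). Since A1 is tangent to TS there, ES ⟂ TS, so E = S + (0, -8.3) = (-37.30, -8.300). Since EU ⟂ UG (tangency), |EG| = √(8.3² + 39.7²) = 40.56 regardless of where U sits on A1. So G lies on both circle(T, 48.17) and circle(E, 40.56); the below-TS intersection is G = (-18.75, -44.37). U is the foot of the tangent from G: U = (-43.75, -13.53).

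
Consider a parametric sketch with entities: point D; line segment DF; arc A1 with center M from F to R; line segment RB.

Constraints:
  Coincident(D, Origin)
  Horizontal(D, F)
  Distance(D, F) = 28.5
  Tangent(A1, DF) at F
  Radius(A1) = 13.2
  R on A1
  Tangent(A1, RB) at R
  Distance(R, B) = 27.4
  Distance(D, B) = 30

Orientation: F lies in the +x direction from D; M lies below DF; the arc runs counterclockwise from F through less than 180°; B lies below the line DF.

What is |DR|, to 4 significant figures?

18.34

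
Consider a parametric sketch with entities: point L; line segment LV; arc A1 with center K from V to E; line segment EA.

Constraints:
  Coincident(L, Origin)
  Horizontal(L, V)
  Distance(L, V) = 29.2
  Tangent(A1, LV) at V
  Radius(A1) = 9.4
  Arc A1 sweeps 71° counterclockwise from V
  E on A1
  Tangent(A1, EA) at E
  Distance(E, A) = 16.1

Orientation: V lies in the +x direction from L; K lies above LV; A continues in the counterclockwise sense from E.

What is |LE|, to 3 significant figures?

38.6

A1 meets LV tangentially, so KV is at right angles to LV, so K = V + (0, 9.4) = (29.2, 9.40). On A1, V sits at bearing -90° from K; a 71° counterclockwise sweep puts E at bearing -19°, so E = K + 9.4·(cos -19°, sin -19°) = (38.1, 6.34). Then |LE| = |E − L| = 38.6.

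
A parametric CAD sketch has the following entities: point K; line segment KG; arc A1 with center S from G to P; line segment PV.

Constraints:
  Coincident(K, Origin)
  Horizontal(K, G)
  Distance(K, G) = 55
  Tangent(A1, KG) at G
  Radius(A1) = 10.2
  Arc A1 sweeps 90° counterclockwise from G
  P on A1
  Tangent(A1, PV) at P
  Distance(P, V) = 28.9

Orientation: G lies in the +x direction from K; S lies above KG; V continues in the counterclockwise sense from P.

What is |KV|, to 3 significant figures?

76.0

On A1, G sits at bearing -90° from S; a 90° counterclockwise sweep puts P at bearing 0°, so P = S + 10.2·(cos 0°, sin 0°) = (65.2, 10.2). The tangent condition forces SP to be normal to PV, so PV runs along (−sin 0°, cos 0°); with |PV| = 28.9, V = (65.2, 39.1). Then |KV| = |V − K| = 76.0.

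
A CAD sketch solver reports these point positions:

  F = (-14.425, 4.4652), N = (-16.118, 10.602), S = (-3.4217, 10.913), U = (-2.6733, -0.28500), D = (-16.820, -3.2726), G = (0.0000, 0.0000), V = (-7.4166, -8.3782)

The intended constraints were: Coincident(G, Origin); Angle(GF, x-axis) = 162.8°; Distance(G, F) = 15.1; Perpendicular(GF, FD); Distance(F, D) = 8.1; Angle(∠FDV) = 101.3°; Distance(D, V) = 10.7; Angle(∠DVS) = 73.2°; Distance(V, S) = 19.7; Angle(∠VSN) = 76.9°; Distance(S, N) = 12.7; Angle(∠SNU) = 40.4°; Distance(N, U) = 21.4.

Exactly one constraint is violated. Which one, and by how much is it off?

Distance(N, U) = 21.4 — off by 4.10.

G = (0.00, 0.00) ✓; GF at 162.8° ✓; |GF| = 15.10 ✓; ∠(GF, FD) = 90.00° ✓; |FD| = 8.100 ✓; ∠FDV = 101.3° ✓; |DV| = 10.70 ✓; ∠DVS = 73.20° ✓; |VS| = 19.70 ✓; ∠VSN = 76.90° ✓; |SN| = 12.70 ✓; ∠SNU = 40.40° ✓; |NU| = 17.30 ✗.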